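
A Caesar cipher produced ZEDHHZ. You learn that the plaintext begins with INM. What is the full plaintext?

From the crib: Z(25)−I(8)=17, so the shift is 17.
Subtract 17 from each ciphertext letter:
Z(25): 25−17=8 → I
E(4): 4−17=-13≡13 → N
D(3): 3−17=-14≡12 → M
H(7): 7−17=-10≡16 → Q
H(7): 7−17=-10≡16 → Q
Z(25): 25−17=8 → I

INMQQI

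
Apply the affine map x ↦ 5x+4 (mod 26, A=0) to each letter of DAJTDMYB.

D(3): 5·3+4=19 → T
A(0): 5·0+4=4 → E
J(9): 5·9+4=49≡23 → X
T(19): 5·19+4=99≡21 → V
D(3): 5·3+4=19 → T
M(12): 5·12+4=64≡12 → M
Y(24): 5·24+4=124≡20 → U
B(1): 5·1+4=9 → J

TEXVTMUJ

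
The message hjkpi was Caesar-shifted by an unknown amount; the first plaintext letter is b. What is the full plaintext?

From the crib: h(7)−b(1)=6, so the shift is 6.
Subtract 6 from each ciphertext letter:
h(7): 7−6=1 → b
j(9): 9−6=3 → d
k(10): 10−6=4 → e
p(15): 15−6=9 → j
i(8): 8−6=2 → c

bdejc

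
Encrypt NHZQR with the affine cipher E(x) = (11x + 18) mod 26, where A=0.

FRHMX

N(13): 11·13+18=161≡5 → F
H(7): 11·7+18=95≡17 → R
Z(25): 11·25+18=293≡7 → H
Q(16): 11·16+18=194≡12 → M
R(17): 11·17+18=205≡23 → X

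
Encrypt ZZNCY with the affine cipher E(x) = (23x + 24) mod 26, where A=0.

BBLSE

Z(25): 23·25+24=599≡1 → B
Z(25): 23·25+24=599≡1 → B
N(13): 23·13+24=323≡11 → L
C(2): 23·2+24=70≡18 → S
Y(24): 23·24+24=576≡4 → E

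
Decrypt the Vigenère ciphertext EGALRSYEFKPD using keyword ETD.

ANXHYPULCGWA

Repeat the key across the ciphertext: ETDETDETDETD
E(4)−E(4): 0 → A
G(6)−T(19): -13≡13 → N
A(0)−D(3): -3≡23 → X
L(11)−E(4): 7 → H
R(17)−T(19): -2≡24 → Y
S(18)−D(3): 15 → P
Y(24)−E(4): 20 → U
E(4)−T(19): -15≡11 → L
F(5)−D(3): 2 → C
K(10)−E(4): 6 → G
P(15)−T(19): -4≡22 → W
D(3)−D(3): 0 → A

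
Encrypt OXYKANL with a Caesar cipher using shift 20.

IRSEUHF

O(14): 14+20=34≡8 → I
X(23): 23+20=43≡17 → R
Y(24): 24+20=44≡18 → S
K(10): 10+20=30≡4 → E
A(0): 0+20=20 → U
N(13): 13+20=33≡7 → H
L(11): 11+20=31≡5 → F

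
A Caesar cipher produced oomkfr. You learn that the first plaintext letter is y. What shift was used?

From the crib: o(14)−y(24)=-10≡16, so the shift is 16.

16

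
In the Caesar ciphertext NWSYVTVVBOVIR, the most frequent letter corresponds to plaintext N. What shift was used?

8

The most frequent ciphertext letter is V (appears 4 times).
V is position 21; N is position 13.
Shift = 8.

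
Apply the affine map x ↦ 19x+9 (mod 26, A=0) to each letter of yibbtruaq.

xfccguzjb

y(24): 19·24+9=465≡23 → x
i(8): 19·8+9=161≡5 → f
b(1): 19·1+9=28≡2 → c
b(1): 19·1+9=28≡2 → c
t(19): 19·19+9=370≡6 → g
r(17): 19·17+9=332≡20 → u
u(20): 19·20+9=389≡25 → z
a(0): 19·0+9=9 → j
q(16): 19·16+9=313≡1 → b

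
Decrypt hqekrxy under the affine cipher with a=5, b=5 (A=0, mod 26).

The inverse of 5 mod 26 is 21, since 5·21=105≡1. Apply D(y)=21·(y−5) mod 26:
h(7): 21·(7−5)=42≡16 → q
q(16): 21·(16−5)=231≡23 → x
e(4): 21·(4−5)=-21≡5 → f
k(10): 21·(10−5)=105≡1 → b
r(17): 21·(17−5)=252≡18 → s
x(23): 21·(23−5)=378≡14 → o
y(24): 21·(24−5)=399≡9 → j

qxfbsoj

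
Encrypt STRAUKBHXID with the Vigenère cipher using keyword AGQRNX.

SZHRHHBNNZQ

Repeat the key across the message: AGQRNXAGQRN
S(18)+A(0): 18 → S
T(19)+G(6): 25 → Z
R(17)+Q(16): 33≡7 → H
A(0)+R(17): 17 → R
U(20)+N(13): 33≡7 → H
K(10)+X(23): 33≡7 → H
B(1)+A(0): 1 → B
H(7)+G(6): 13 → N
X(23)+Q(16): 39≡13 → N
I(8)+R(17): 25 → Z
D(3)+N(13): 16 → Q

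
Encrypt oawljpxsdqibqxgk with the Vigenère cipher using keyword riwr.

Repeat the key across the message: riwrriwrriwrriwr
o(14)+r(17): 31≡5 → f
a(0)+i(8): 8 → i
w(22)+w(22): 44≡18 → s
l(11)+r(17): 28≡2 → c
j(9)+r(17): 26≡0 → a
p(15)+i(8): 23 → x
x(23)+w(22): 45≡19 → t
s(18)+r(17): 35≡9 → j
d(3)+r(17): 20 → u
q(16)+i(8): 24 → y
i(8)+w(22): 30≡4 → e
b(1)+r(17): 18 → s
q(16)+r(17): 33≡7 → h
x(23)+i(8): 31≡5 → f
g(6)+w(22): 28≡2 → c
k(10)+r(17): 27≡1 → b

fiscaxtjuyeshfcb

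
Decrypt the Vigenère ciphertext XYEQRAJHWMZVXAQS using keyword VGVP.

Repeat the key across the ciphertext: VGVPVGVPVGVPVGVP
X(23)−V(21): 2 → C
Y(24)−G(6): 18 → S
E(4)−V(21): -17≡9 → J
Q(16)−P(15): 1 → B
R(17)−V(21): -4≡22 → W
A(0)−G(6): -6≡20 → U
J(9)−V(21): -12≡14 → O
H(7)−P(15): -8≡18 → S
W(22)−V(21): 1 → B
M(12)−G(6): 6 → G
Z(25)−V(21): 4 → E
V(21)−P(15): 6 → G
X(23)−V(21): 2 → C
A(0)−G(6): -6≡20 → U
Q(16)−V(21): -5≡21 → V
S(18)−P(15): 3 → D

CSJBWUOSBGEGCUVD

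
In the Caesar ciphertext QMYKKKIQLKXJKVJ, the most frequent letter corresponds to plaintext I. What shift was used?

2

The most frequent ciphertext letter is K (appears 5 times).
K is position 10; I is position 8.
Shift = 2.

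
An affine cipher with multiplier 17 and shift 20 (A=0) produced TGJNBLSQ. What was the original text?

The inverse of 17 mod 26 is 23, since 17·23=391≡1. Apply D(y)=23·(y−20) mod 26:
T(19): 23·(19−20)=-23≡3 → D
G(6): 23·(6−20)=-322≡16 → Q
J(9): 23·(9−20)=-253≡7 → H
N(13): 23·(13−20)=-161≡21 → V
B(1): 23·(1−20)=-437≡5 → F
L(11): 23·(11−20)=-207≡1 → B
S(18): 23·(18−20)=-46≡6 → G
Q(16): 23·(16−20)=-92≡12 → M

DQHVFBGM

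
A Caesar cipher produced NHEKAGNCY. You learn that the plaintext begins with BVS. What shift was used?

From the crib: N(13)−B(1)=12, so the shift is 12.

12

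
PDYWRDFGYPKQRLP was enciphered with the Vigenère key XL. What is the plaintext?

Repeat the key across the ciphertext: XLXLXLXLXLXLXLX
P(15)−X(23): -8≡18 → S
D(3)−L(11): -8≡18 → S
Y(24)−X(23): 1 → B
W(22)−L(11): 11 → L
R(17)−X(23): -6≡20 → U
D(3)−L(11): -8≡18 → S
F(5)−X(23): -18≡8 → I
G(6)−L(11): -5≡21 → V
Y(24)−X(23): 1 → B
P(15)−L(11): 4 → E
K(10)−X(23): -13≡13 → N
Q(16)−L(11): 5 → F
R(17)−X(23): -6≡20 → U
L(11)−L(11): 0 → A
P(15)−X(23): -8≡18 → S

SSBLUSIVBENFUAS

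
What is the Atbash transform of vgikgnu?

etrptmf

v(21) → e(4)
g(6) → t(19)
i(8) → r(17)
k(10) → p(15)
g(6) → t(19)
n(13) → m(12)
u(20) → f(5)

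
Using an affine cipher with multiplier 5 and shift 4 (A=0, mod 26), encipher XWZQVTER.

PKZGFVYL

X(23): 5·23+4=119≡15 → P
W(22): 5·22+4=114≡10 → K
Z(25): 5·25+4=129≡25 → Z
Q(16): 5·16+4=84≡6 → G
V(21): 5·21+4=109≡5 → F
T(19): 5·19+4=99≡21 → V
E(4): 5·4+4=24 → Y
R(17): 5·17+4=89≡11 → L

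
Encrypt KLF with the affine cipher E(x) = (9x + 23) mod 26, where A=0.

K(10): 9·10+23=113≡9 → J
L(11): 9·11+23=122≡18 → S
F(5): 9·5+23=68≡16 → Q

JSQ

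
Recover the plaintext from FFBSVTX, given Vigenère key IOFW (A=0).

XRWWNFS

Repeat the key across the ciphertext: IOFWIOF
F(5)−I(8): -3≡23 → X
F(5)−O(14): -9≡17 → R
B(1)−F(5): -4≡22 → W
S(18)−W(22): -4≡22 → W
V(21)−I(8): 13 → N
T(19)−O(14): 5 → F
X(23)−F(5): 18 → S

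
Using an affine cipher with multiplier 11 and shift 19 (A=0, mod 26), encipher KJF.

K(10): 11·10+19=129≡25 → Z
J(9): 11·9+19=118≡14 → O
F(5): 11·5+19=74≡22 → W

ZOW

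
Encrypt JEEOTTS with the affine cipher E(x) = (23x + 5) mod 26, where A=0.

ETTPAAD

J(9): 23·9+5=212≡4 → E
E(4): 23·4+5=97≡19 → T
E(4): 23·4+5=97≡19 → T
O(14): 23·14+5=327≡15 → P
T(19): 23·19+5=442≡0 → A
T(19): 23·19+5=442≡0 → A
S(18): 23·18+5=419≡3 → D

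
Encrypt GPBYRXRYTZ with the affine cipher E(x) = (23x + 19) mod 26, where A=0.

G(6): 23·6+19=157≡1 → B
P(15): 23·15+19=364≡0 → A
B(1): 23·1+19=42≡16 → Q
Y(24): 23·24+19=571≡25 → Z
R(17): 23·17+19=410≡20 → U
X(23): 23·23+19=548≡2 → C
R(17): 23·17+19=410≡20 → U
Y(24): 23·24+19=571≡25 → Z
T(19): 23·19+19=456≡14 → O
Z(25): 23·25+19=594≡22 → W

BAQZUCUZOW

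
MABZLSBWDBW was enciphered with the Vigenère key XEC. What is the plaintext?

Repeat the key across the ciphertext: XECXECXECXE
M(12)−X(23): -11≡15 → P
A(0)−E(4): -4≡22 → W
B(1)−C(2): -1≡25 → Z
Z(25)−X(23): 2 → C
L(11)−E(4): 7 → H
S(18)−C(2): 16 → Q
B(1)−X(23): -22≡4 → E
W(22)−E(4): 18 → S
D(3)−C(2): 1 → B
B(1)−X(23): -22≡4 → E
W(22)−E(4): 18 → S

PWZCHQESBES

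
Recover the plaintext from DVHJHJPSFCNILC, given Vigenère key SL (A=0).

LKPYPYXHNRVXTR

Repeat the key across the ciphertext: SLSLSLSLSLSLSL
D(3)−S(18): -15≡11 → L
V(21)−L(11): 10 → K
H(7)−S(18): -11≡15 → P
J(9)−L(11): -2≡24 → Y
H(7)−S(18): -11≡15 → P
J(9)−L(11): -2≡24 → Y
P(15)−S(18): -3≡23 → X
S(18)−L(11): 7 → H
F(5)−S(18): -13≡13 → N
C(2)−L(11): -9≡17 → R
N(13)−S(18): -5≡21 → V
I(8)−L(11): -3≡23 → X
L(11)−S(18): -7≡19 → T
C(2)−L(11): -9≡17 → R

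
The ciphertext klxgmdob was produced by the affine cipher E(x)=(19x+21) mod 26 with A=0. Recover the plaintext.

juwrfkbo

The inverse of 19 mod 26 is 11, since 19·11=209≡1. Apply D(y)=11·(y−21) mod 26:
k(10): 11·(10−21)=-121≡9 → j
l(11): 11·(11−21)=-110≡20 → u
x(23): 11·(23−21)=22 → w
g(6): 11·(6−21)=-165≡17 → r
m(12): 11·(12−21)=-99≡5 → f
d(3): 11·(3−21)=-198≡10 → k
o(14): 11·(14−21)=-77≡1 → b
b(1): 11·(1−21)=-220≡14 → o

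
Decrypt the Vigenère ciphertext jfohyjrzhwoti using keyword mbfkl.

Repeat the key across the ciphertext: mbfklmbfklmbf
j(9)−m(12): -3≡23 → x
f(5)−b(1): 4 → e
o(14)−f(5): 9 → j
h(7)−k(10): -3≡23 → x
y(24)−l(11): 13 → n
j(9)−m(12): -3≡23 → x
r(17)−b(1): 16 → q
z(25)−f(5): 20 → u
h(7)−k(10): -3≡23 → x
w(22)−l(11): 11 → l
o(14)−m(12): 2 → c
t(19)−b(1): 18 → s
i(8)−f(5): 3 → d

xejxnxquxlcsd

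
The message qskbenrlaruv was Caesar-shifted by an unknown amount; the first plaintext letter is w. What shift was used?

From the crib: q(16)−w(22)=-6≡20, so the shift is 20.

20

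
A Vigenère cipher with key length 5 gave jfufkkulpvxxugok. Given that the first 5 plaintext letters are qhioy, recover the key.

Subtract each crib letter from the matching ciphertext letter (mod 26):
j(9)−q(16)=-7≡19 → t
f(5)−h(7)=-2≡24 → y
u(20)−i(8)=12 → m
f(5)−o(14)=-9≡17 → r
k(10)−y(24)=-14≡12 → m

tymrm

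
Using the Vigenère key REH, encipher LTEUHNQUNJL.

Repeat the key across the message: REHREHREHRE
L(11)+R(17): 28≡2 → C
T(19)+E(4): 23 → X
E(4)+H(7): 11 → L
U(20)+R(17): 37≡11 → L
H(7)+E(4): 11 → L
N(13)+H(7): 20 → U
Q(16)+R(17): 33≡7 → H
U(20)+E(4): 24 → Y
N(13)+H(7): 20 → U
J(9)+R(17): 26≡0 → A
L(11)+E(4): 15 → P

CXLLLUHYUAP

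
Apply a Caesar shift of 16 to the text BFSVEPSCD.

RVILUFIST

B(1): 1+16=17 → R
F(5): 5+16=21 → V
S(18): 18+16=34≡8 → I
V(21): 21+16=37≡11 → L
E(4): 4+16=20 → U
P(15): 15+16=31≡5 → F
S(18): 18+16=34≡8 → I
C(2): 2+16=18 → S
D(3): 3+16=19 → T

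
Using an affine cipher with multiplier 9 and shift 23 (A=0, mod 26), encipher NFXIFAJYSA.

N(13): 9·13+23=140≡10 → K
F(5): 9·5+23=68≡16 → Q
X(23): 9·23+23=230≡22 → W
I(8): 9·8+23=95≡17 → R
F(5): 9·5+23=68≡16 → Q
A(0): 9·0+23=23 → X
J(9): 9·9+23=104≡0 → A
Y(24): 9·24+23=239≡5 → F
S(18): 9·18+23=185≡3 → D
A(0): 9·0+23=23 → X

KQWRQXAFDX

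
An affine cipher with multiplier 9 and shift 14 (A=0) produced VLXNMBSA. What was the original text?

VRBXUNMK

The inverse of 9 mod 26 is 3, since 9·3=27≡1. Apply D(y)=3·(y−14) mod 26:
V(21): 3·(21−14)=21 → V
L(11): 3·(11−14)=-9≡17 → R
X(23): 3·(23−14)=27≡1 → B
N(13): 3·(13−14)=-3≡23 → X
M(12): 3·(12−14)=-6≡20 → U
B(1): 3·(1−14)=-39≡13 → N
S(18): 3·(18−14)=12 → M
A(0): 3·(0−14)=-42≡10 → K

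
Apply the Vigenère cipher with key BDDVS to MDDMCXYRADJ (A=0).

Repeat the key across the message: BDDVSBDDVSB
M(12)+B(1): 13 → N
D(3)+D(3): 6 → G
D(3)+D(3): 6 → G
M(12)+V(21): 33≡7 → H
C(2)+S(18): 20 → U
X(23)+B(1): 24 → Y
Y(24)+D(3): 27≡1 → B
R(17)+D(3): 20 → U
A(0)+V(21): 21 → V
D(3)+S(18): 21 → V
J(9)+B(1): 10 → K

NGGHUYBUVVK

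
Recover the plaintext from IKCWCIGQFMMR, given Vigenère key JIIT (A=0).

ZCUDTAYXWEEY

Repeat the key across the ciphertext: JIITJIITJIIT
I(8)−J(9): -1≡25 → Z
K(10)−I(8): 2 → C
C(2)−I(8): -6≡20 → U
W(22)−T(19): 3 → D
C(2)−J(9): -7≡19 → T
I(8)−I(8): 0 → A
G(6)−I(8): -2≡24 → Y
Q(16)−T(19): -3≡23 → X
F(5)−J(9): -4≡22 → W
M(12)−I(8): 4 → E
M(12)−I(8): 4 → E
R(17)−T(19): -2≡24 → Y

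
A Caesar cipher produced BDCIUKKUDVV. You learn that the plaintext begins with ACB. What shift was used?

From the crib: B(1)−A(0)=1, so the shift is 1.

1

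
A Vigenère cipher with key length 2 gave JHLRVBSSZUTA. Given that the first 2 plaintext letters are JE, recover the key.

Subtract each crib letter from the matching ciphertext letter (mod 26):
J(9)−J(9)=0 → A
H(7)−E(4)=3 → D

AD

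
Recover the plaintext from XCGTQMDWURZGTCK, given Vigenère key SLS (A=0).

Repeat the key across the ciphertext: SLSSLSSLSSLSSLS
X(23)−S(18): 5 → F
C(2)−L(11): -9≡17 → R
G(6)−S(18): -12≡14 → O
T(19)−S(18): 1 → B
Q(16)−L(11): 5 → F
M(12)−S(18): -6≡20 → U
D(3)−S(18): -15≡11 → L
W(22)−L(11): 11 → L
U(20)−S(18): 2 → C
R(17)−S(18): -1≡25 → Z
Z(25)−L(11): 14 → O
G(6)−S(18): -12≡14 → O
T(19)−S(18): 1 → B
C(2)−L(11): -9≡17 → R
K(10)−S(18): -8≡18 → S

FROBFULLCZOOBRS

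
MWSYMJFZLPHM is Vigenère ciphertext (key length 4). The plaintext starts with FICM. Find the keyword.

HOQM

Subtract each crib letter from the matching ciphertext letter (mod 26):
M(12)−F(5)=7 → H
W(22)−I(8)=14 → O
S(18)−C(2)=16 → Q
Y(24)−M(12)=12 → M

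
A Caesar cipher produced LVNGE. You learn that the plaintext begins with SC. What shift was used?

19

From the crib: L(11)−S(18)=-7≡19, so the shift is 19.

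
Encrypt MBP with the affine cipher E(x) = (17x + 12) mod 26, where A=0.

M(12): 17·12+12=216≡8 → I
B(1): 17·1+12=29≡3 → D
P(15): 17·15+12=267≡7 → H

IDH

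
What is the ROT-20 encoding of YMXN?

SGRH

Y(24): 24+20=44≡18 → S
M(12): 12+20=32≡6 → G
X(23): 23+20=43≡17 → R
N(13): 13+20=33≡7 → H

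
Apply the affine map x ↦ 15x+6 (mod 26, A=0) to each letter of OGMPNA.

ISEXTG

O(14): 15·14+6=216≡8 → I
G(6): 15·6+6=96≡18 → S
M(12): 15·12+6=186≡4 → E
P(15): 15·15+6=231≡23 → X
N(13): 15·13+6=201≡19 → T
A(0): 15·0+6=6 → G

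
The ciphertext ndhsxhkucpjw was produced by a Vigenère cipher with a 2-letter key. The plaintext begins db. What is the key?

Subtract each crib letter from the matching ciphertext letter (mod 26):
n(13)−d(3)=10 → k
d(3)−b(1)=2 → c

kc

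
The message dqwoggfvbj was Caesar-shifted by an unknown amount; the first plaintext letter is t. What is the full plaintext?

From the crib: d(3)−t(19)=-16≡10, so the shift is 10.
Subtract 10 from each ciphertext letter:
d(3): 3−10=-7≡19 → t
q(16): 16−10=6 → g
w(22): 22−10=12 → m
o(14): 14−10=4 → e
g(6): 6−10=-4≡22 → w
g(6): 6−10=-4≡22 → w
f(5): 5−10=-5≡21 → v
v(21): 21−10=11 → l
b(1): 1−10=-9≡17 → r
j(9): 9−10=-1≡25 → z

tgmewwvlrz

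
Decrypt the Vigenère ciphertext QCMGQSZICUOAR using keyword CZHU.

Repeat the key across the ciphertext: CZHUCZHUCZHUC
Q(16)−C(2): 14 → O
C(2)−Z(25): -23≡3 → D
M(12)−H(7): 5 → F
G(6)−U(20): -14≡12 → M
Q(16)−C(2): 14 → O
S(18)−Z(25): -7≡19 → T
Z(25)−H(7): 18 → S
I(8)−U(20): -12≡14 → O
C(2)−C(2): 0 → A
U(20)−Z(25): -5≡21 → V
O(14)−H(7): 7 → H
A(0)−U(20): -20≡6 → G
R(17)−C(2): 15 → P

ODFMOTSOAVHGP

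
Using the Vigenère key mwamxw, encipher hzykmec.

tvywjao

Repeat the key across the message: mwamxwm
h(7)+m(12): 19 → t
z(25)+w(22): 47≡21 → v
y(24)+a(0): 24 → y
k(10)+m(12): 22 → w
m(12)+x(23): 35≡9 → j
e(4)+w(22): 26≡0 → a
c(2)+m(12): 14 → o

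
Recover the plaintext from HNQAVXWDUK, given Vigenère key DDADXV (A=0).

EKQXYCTAUH

Repeat the key across the ciphertext: DDADXVDDAD
H(7)−D(3): 4 → E
N(13)−D(3): 10 → K
Q(16)−A(0): 16 → Q
A(0)−D(3): -3≡23 → X
V(21)−X(23): -2≡24 → Y
X(23)−V(21): 2 → C
W(22)−D(3): 19 → T
D(3)−D(3): 0 → A
U(20)−A(0): 20 → U
K(10)−D(3): 7 → H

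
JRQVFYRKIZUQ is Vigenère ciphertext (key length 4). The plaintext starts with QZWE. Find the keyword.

TSUR

Subtract each crib letter from the matching ciphertext letter (mod 26):
J(9)−Q(16)=-7≡19 → T
R(17)−Z(25)=-8≡18 → S
Q(16)−W(22)=-6≡20 → U
V(21)−E(4)=17 → R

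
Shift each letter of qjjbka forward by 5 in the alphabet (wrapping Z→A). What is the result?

voogpf

q(16): 16+5=21 → v
j(9): 9+5=14 → o
j(9): 9+5=14 → o
b(1): 1+5=6 → g
k(10): 10+5=15 → p
a(0): 0+5=5 → f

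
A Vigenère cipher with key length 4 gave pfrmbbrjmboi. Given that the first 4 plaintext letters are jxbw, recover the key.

Subtract each crib letter from the matching ciphertext letter (mod 26):
p(15)−j(9)=6 → g
f(5)−x(23)=-18≡8 → i
r(17)−b(1)=16 → q
m(12)−w(22)=-10≡16 → q

giqq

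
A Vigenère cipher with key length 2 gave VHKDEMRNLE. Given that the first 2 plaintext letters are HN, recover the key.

OU

Subtract each crib letter from the matching ciphertext letter (mod 26):
V(21)−H(7)=14 → O
H(7)−N(13)=-6≡20 → U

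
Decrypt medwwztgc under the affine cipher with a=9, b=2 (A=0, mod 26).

egdiirzma

The inverse of 9 mod 26 is 3, since 9·3=27≡1. Apply D(y)=3·(y−2) mod 26:
m(12): 3·(12−2)=30≡4 → e
e(4): 3·(4−2)=6 → g
d(3): 3·(3−2)=3 → d
w(22): 3·(22−2)=60≡8 → i
w(22): 3·(22−2)=60≡8 → i
z(25): 3·(25−2)=69≡17 → r
t(19): 3·(19−2)=51≡25 → z
g(6): 3·(6−2)=12 → m
c(2): 3·(2−2)=0 → a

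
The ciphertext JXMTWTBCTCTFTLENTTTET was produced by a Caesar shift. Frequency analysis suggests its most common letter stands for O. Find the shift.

5

The most frequent ciphertext letter is T (appears 9 times).
T is position 19; O is position 14.
Shift = 5.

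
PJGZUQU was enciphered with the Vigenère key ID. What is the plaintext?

HGYWMNM

Repeat the key across the ciphertext: IDIDIDI
P(15)−I(8): 7 → H
J(9)−D(3): 6 → G
G(6)−I(8): -2≡24 → Y
Z(25)−D(3): 22 → W
U(20)−I(8): 12 → M
Q(16)−D(3): 13 → N
U(20)−I(8): 12 → M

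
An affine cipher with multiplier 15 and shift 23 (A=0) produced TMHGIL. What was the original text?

YBSLZU

The inverse of 15 mod 26 is 7, since 15·7=105≡1. Apply D(y)=7·(y−23) mod 26:
T(19): 7·(19−23)=-28≡24 → Y
M(12): 7·(12−23)=-77≡1 → B
H(7): 7·(7−23)=-112≡18 → S
G(6): 7·(6−23)=-119≡11 → L
I(8): 7·(8−23)=-105≡25 → Z
L(11): 7·(11−23)=-84≡20 → U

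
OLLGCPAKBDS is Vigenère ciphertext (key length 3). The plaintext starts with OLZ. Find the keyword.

AAM

Subtract each crib letter from the matching ciphertext letter (mod 26):
O(14)−O(14)=0 → A
L(11)−L(11)=0 → A
L(11)−Z(25)=-14≡12 → M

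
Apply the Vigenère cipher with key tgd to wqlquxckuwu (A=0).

pwojaavqxpa

Repeat the key across the message: tgdtgdtgdtg
w(22)+t(19): 41≡15 → p
q(16)+g(6): 22 → w
l(11)+d(3): 14 → o
q(16)+t(19): 35≡9 → j
u(20)+g(6): 26≡0 → a
x(23)+d(3): 26≡0 → a
c(2)+t(19): 21 → v
k(10)+g(6): 16 → q
u(20)+d(3): 23 → x
w(22)+t(19): 41≡15 → p
u(20)+g(6): 26≡0 → a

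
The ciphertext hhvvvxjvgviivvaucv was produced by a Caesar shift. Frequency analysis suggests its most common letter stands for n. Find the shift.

8

The most frequent ciphertext letter is v (appears 8 times).
v is position 21; n is position 13.
Shift = 8.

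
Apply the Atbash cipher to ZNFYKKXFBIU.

AMUBPPCUYRF

Z(25) → A(0)
N(13) → M(12)
F(5) → U(20)
Y(24) → B(1)
K(10) → P(15)
K(10) → P(15)
X(23) → C(2)
F(5) → U(20)
B(1) → Y(24)
I(8) → R(17)
U(20) → F(5)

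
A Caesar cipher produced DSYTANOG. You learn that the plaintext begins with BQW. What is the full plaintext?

BQWRYLME

From the crib: D(3)−B(1)=2, so the shift is 2.
Subtract 2 from each ciphertext letter:
D(3): 3−2=1 → B
S(18): 18−2=16 → Q
Y(24): 24−2=22 → W
T(19): 19−2=17 → R
A(0): 0−2=-2≡24 → Y
N(13): 13−2=11 → L
O(14): 14−2=12 → M
G(6): 6−2=4 → E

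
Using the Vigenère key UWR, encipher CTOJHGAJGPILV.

Repeat the key across the message: UWRUWRUWRUWRU
C(2)+U(20): 22 → W
T(19)+W(22): 41≡15 → P
O(14)+R(17): 31≡5 → F
J(9)+U(20): 29≡3 → D
H(7)+W(22): 29≡3 → D
G(6)+R(17): 23 → X
A(0)+U(20): 20 → U
J(9)+W(22): 31≡5 → F
G(6)+R(17): 23 → X
P(15)+U(20): 35≡9 → J
I(8)+W(22): 30≡4 → E
L(11)+R(17): 28≡2 → C
V(21)+U(20): 41≡15 → P

WPFDDXUFXJECP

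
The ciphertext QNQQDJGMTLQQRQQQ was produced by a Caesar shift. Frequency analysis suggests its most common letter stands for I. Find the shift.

The most frequent ciphertext letter is Q (appears 8 times).
Q is position 16; I is position 8.
Shift = 8.

8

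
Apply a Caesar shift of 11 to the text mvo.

m(12): 12+11=23 → x
v(21): 21+11=32≡6 → g
o(14): 14+11=25 → z

xgz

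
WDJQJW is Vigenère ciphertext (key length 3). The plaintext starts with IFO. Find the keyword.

OYV

Subtract each crib letter from the matching ciphertext letter (mod 26):
W(22)−I(8)=14 → O
D(3)−F(5)=-2≡24 → Y
J(9)−O(14)=-5≡21 → V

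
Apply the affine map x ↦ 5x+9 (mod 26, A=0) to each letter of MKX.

M(12): 5·12+9=69≡17 → R
K(10): 5·10+9=59≡7 → H
X(23): 5·23+9=124≡20 → U

RHU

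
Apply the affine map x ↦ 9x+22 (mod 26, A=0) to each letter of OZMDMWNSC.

SNAXAMJCO

O(14): 9·14+22=148≡18 → S
Z(25): 9·25+22=247≡13 → N
M(12): 9·12+22=130≡0 → A
D(3): 9·3+22=49≡23 → X
M(12): 9·12+22=130≡0 → A
W(22): 9·22+22=220≡12 → M
N(13): 9·13+22=139≡9 → J
S(18): 9·18+22=184≡2 → C
C(2): 9·2+22=40≡14 → O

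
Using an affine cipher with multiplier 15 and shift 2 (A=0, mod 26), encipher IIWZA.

SSUNC

I(8): 15·8+2=122≡18 → S
I(8): 15·8+2=122≡18 → S
W(22): 15·22+2=332≡20 → U
Z(25): 15·25+2=377≡13 → N
A(0): 15·0+2=2 → C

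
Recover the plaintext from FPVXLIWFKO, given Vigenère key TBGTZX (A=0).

Repeat the key across the ciphertext: TBGTZXTBGT
F(5)−T(19): -14≡12 → M
P(15)−B(1): 14 → O
V(21)−G(6): 15 → P
X(23)−T(19): 4 → E
L(11)−Z(25): -14≡12 → M
I(8)−X(23): -15≡11 → L
W(22)−T(19): 3 → D
F(5)−B(1): 4 → E
K(10)−G(6): 4 → E
O(14)−T(19): -5≡21 → V

MOPEMLDEEV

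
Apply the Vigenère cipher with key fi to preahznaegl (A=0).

uzjimhsijoq

Repeat the key across the message: fififififif
p(15)+f(5): 20 → u
r(17)+i(8): 25 → z
e(4)+f(5): 9 → j
a(0)+i(8): 8 → i
h(7)+f(5): 12 → m
z(25)+i(8): 33≡7 → h
n(13)+f(5): 18 → s
a(0)+i(8): 8 → i
e(4)+f(5): 9 → j
g(6)+i(8): 14 → o
l(11)+f(5): 16 → q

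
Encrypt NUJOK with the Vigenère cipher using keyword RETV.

Repeat the key across the message: RETVR
N(13)+R(17): 30≡4 → E
U(20)+E(4): 24 → Y
J(9)+T(19): 28≡2 → C
O(14)+V(21): 35≡9 → J
K(10)+R(17): 27≡1 → B

EYCJB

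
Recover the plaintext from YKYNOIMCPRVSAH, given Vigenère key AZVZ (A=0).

YLDOOJRDPSATAI

Repeat the key across the ciphertext: AZVZAZVZAZVZAZ
Y(24)−A(0): 24 → Y
K(10)−Z(25): -15≡11 → L
Y(24)−V(21): 3 → D
N(13)−Z(25): -12≡14 → O
O(14)−A(0): 14 → O
I(8)−Z(25): -17≡9 → J
M(12)−V(21): -9≡17 → R
C(2)−Z(25): -23≡3 → D
P(15)−A(0): 15 → P
R(17)−Z(25): -8≡18 → S
V(21)−V(21): 0 → A
S(18)−Z(25): -7≡19 → T
A(0)−A(0): 0 → A
H(7)−Z(25): -18≡8 → I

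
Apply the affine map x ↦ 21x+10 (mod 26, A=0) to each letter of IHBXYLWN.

I(8): 21·8+10=178≡22 → W
H(7): 21·7+10=157≡1 → B
B(1): 21·1+10=31≡5 → F
X(23): 21·23+10=493≡25 → Z
Y(24): 21·24+10=514≡20 → U
L(11): 21·11+10=241≡7 → H
W(22): 21·22+10=472≡4 → E
N(13): 21·13+10=283≡23 → X

WBFZUHEX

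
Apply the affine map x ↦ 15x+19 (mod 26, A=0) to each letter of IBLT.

JICS

I(8): 15·8+19=139≡9 → J
B(1): 15·1+19=34≡8 → I
L(11): 15·11+19=184≡2 → C
T(19): 15·19+19=304≡18 → S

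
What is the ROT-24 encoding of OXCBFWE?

O(14): 14+24=38≡12 → M
X(23): 23+24=47≡21 → V
C(2): 2+24=26≡0 → A
B(1): 1+24=25 → Z
F(5): 5+24=29≡3 → D
W(22): 22+24=46≡20 → U
E(4): 4+24=28≡2 → C

MVAZDUC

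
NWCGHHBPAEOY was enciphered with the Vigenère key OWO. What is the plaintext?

ZAOSLTNTMQSK

Repeat the key across the ciphertext: OWOOWOOWOOWO
N(13)−O(14): -1≡25 → Z
W(22)−W(22): 0 → A
C(2)−O(14): -12≡14 → O
G(6)−O(14): -8≡18 → S
H(7)−W(22): -15≡11 → L
H(7)−O(14): -7≡19 → T
B(1)−O(14): -13≡13 → N
P(15)−W(22): -7≡19 → T
A(0)−O(14): -14≡12 → M
E(4)−O(14): -10≡16 → Q
O(14)−W(22): -8≡18 → S
Y(24)−O(14): 10 → K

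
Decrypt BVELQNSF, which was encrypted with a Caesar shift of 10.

B(1): 1−10=-9≡17 → R
V(21): 21−10=11 → L
E(4): 4−10=-6≡20 → U
L(11): 11−10=1 → B
Q(16): 16−10=6 → G
N(13): 13−10=3 → D
S(18): 18−10=8 → I
F(5): 5−10=-5≡21 → V

RLUBGDIV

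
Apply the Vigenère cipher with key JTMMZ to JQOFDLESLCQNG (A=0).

Repeat the key across the message: JTMMZJTMMZJTM
J(9)+J(9): 18 → S
Q(16)+T(19): 35≡9 → J
O(14)+M(12): 26≡0 → A
F(5)+M(12): 17 → R
D(3)+Z(25): 28≡2 → C
L(11)+J(9): 20 → U
E(4)+T(19): 23 → X
S(18)+M(12): 30≡4 → E
L(11)+M(12): 23 → X
C(2)+Z(25): 27≡1 → B
Q(16)+J(9): 25 → Z
N(13)+T(19): 32≡6 → G
G(6)+M(12): 18 → S

SJARCUXEXBZGS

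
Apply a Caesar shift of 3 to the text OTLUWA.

RWOXZD

O(14): 14+3=17 → R
T(19): 19+3=22 → W
L(11): 11+3=14 → O
U(20): 20+3=23 → X
W(22): 22+3=25 → Z
A(0): 0+3=3 → D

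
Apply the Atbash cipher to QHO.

Q(16) → J(9)
H(7) → S(18)
O(14) → L(11)

JSL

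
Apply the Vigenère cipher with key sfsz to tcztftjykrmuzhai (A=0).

lhrsxybxcwetrmsh

Repeat the key across the message: sfszsfszsfszsfsz
t(19)+s(18): 37≡11 → l
c(2)+f(5): 7 → h
z(25)+s(18): 43≡17 → r
t(19)+z(25): 44≡18 → s
f(5)+s(18): 23 → x
t(19)+f(5): 24 → y
j(9)+s(18): 27≡1 → b
y(24)+z(25): 49≡23 → x
k(10)+s(18): 28≡2 → c
r(17)+f(5): 22 → w
m(12)+s(18): 30≡4 → e
u(20)+z(25): 45≡19 → t
z(25)+s(18): 43≡17 → r
h(7)+f(5): 12 → m
a(0)+s(18): 18 → s
i(8)+z(25): 33≡7 → h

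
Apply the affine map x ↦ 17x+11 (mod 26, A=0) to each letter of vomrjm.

v(21): 17·21+11=368≡4 → e
o(14): 17·14+11=249≡15 → p
m(12): 17·12+11=215≡7 → h
r(17): 17·17+11=300≡14 → o
j(9): 17·9+11=164≡8 → i
m(12): 17·12+11=215≡7 → h

ephoih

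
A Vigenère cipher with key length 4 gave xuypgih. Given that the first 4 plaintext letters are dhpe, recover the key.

unjl

Subtract each crib letter from the matching ciphertext letter (mod 26):
x(23)−d(3)=20 → u
u(20)−h(7)=13 → n
y(24)−p(15)=9 → j
p(15)−e(4)=11 → l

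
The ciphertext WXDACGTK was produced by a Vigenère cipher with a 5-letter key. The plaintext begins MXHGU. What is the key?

KAWUI

Subtract each crib letter from the matching ciphertext letter (mod 26):
W(22)−M(12)=10 → K
X(23)−X(23)=0 → A
D(3)−H(7)=-4≡22 → W
A(0)−G(6)=-6≡20 → U
C(2)−U(20)=-18≡8 → I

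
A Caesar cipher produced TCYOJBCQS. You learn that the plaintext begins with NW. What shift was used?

6

From the crib: T(19)−N(13)=6, so the shift is 6.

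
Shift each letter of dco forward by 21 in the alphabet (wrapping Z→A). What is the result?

yxj

d(3): 3+21=24 → y
c(2): 2+21=23 → x
o(14): 14+21=35≡9 → j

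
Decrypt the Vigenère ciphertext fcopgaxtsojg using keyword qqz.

pmpzqbhdtyth

Repeat the key across the ciphertext: qqzqqzqqzqqz
f(5)−q(16): -11≡15 → p
c(2)−q(16): -14≡12 → m
o(14)−z(25): -11≡15 → p
p(15)−q(16): -1≡25 → z
g(6)−q(16): -10≡16 → q
a(0)−z(25): -25≡1 → b
x(23)−q(16): 7 → h
t(19)−q(16): 3 → d
s(18)−z(25): -7≡19 → t
o(14)−q(16): -2≡24 → y
j(9)−q(16): -7≡19 → t
g(6)−z(25): -19≡7 → h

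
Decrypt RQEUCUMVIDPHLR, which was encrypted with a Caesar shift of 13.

R(17): 17−13=4 → E
Q(16): 16−13=3 → D
E(4): 4−13=-9≡17 → R
U(20): 20−13=7 → H
C(2): 2−13=-11≡15 → P
U(20): 20−13=7 → H
M(12): 12−13=-1≡25 → Z
V(21): 21−13=8 → I
I(8): 8−13=-5≡21 → V
D(3): 3−13=-10≡16 → Q
P(15): 15−13=2 → C
H(7): 7−13=-6≡20 → U
L(11): 11−13=-2≡24 → Y
R(17): 17−13=4 → E

EDRHPHZIVQCUYE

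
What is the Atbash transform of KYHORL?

PBSLIO

K(10) → P(15)
Y(24) → B(1)
H(7) → S(18)
O(14) → L(11)
R(17) → I(8)
L(11) → O(14)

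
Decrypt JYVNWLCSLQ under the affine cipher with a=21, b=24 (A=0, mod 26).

DALXQNUWNM

The inverse of 21 mod 26 is 5, since 21·5=105≡1. Apply D(y)=5·(y−24) mod 26:
J(9): 5·(9−24)=-75≡3 → D
Y(24): 5·(24−24)=0 → A
V(21): 5·(21−24)=-15≡11 → L
N(13): 5·(13−24)=-55≡23 → X
W(22): 5·(22−24)=-10≡16 → Q
L(11): 5·(11−24)=-65≡13 → N
C(2): 5·(2−24)=-110≡20 → U
S(18): 5·(18−24)=-30≡22 → W
L(11): 5·(11−24)=-65≡13 → N
Q(16): 5·(16−24)=-40≡12 → M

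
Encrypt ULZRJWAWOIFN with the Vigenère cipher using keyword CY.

WJBPLUCUQGHL

Repeat the key across the message: CYCYCYCYCYCY
U(20)+C(2): 22 → W
L(11)+Y(24): 35≡9 → J
Z(25)+C(2): 27≡1 → B
R(17)+Y(24): 41≡15 → P
J(9)+C(2): 11 → L
W(22)+Y(24): 46≡20 → U
A(0)+C(2): 2 → C
W(22)+Y(24): 46≡20 → U
O(14)+C(2): 16 → Q
I(8)+Y(24): 32≡6 → G
F(5)+C(2): 7 → H
N(13)+Y(24): 37≡11 → L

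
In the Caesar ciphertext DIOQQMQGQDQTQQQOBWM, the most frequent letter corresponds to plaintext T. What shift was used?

The most frequent ciphertext letter is Q (appears 8 times).
Q is position 16; T is position 19.
Shift = -3≡23.

23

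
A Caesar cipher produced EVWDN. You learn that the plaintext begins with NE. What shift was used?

17

From the crib: E(4)−N(13)=-9≡17, so the shift is 17.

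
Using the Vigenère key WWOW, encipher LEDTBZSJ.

HARPXVGF

Repeat the key across the message: WWOWWWOW
L(11)+W(22): 33≡7 → H
E(4)+W(22): 26≡0 → A
D(3)+O(14): 17 → R
T(19)+W(22): 41≡15 → P
B(1)+W(22): 23 → X
Z(25)+W(22): 47≡21 → V
S(18)+O(14): 32≡6 → G
J(9)+W(22): 31≡5 → F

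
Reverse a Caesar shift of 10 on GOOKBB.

G(6): 6−10=-4≡22 → W
O(14): 14−10=4 → E
O(14): 14−10=4 → E
K(10): 10−10=0 → A
B(1): 1−10=-9≡17 → R
B(1): 1−10=-9≡17 → R

WEEARR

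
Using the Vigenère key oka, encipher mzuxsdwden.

Repeat the key across the message: okaokaokao
m(12)+o(14): 26≡0 → a
z(25)+k(10): 35≡9 → j
u(20)+a(0): 20 → u
x(23)+o(14): 37≡11 → l
s(18)+k(10): 28≡2 → c
d(3)+a(0): 3 → d
w(22)+o(14): 36≡10 → k
d(3)+k(10): 13 → n
e(4)+a(0): 4 → e
n(13)+o(14): 27≡1 → b

ajulcdkneb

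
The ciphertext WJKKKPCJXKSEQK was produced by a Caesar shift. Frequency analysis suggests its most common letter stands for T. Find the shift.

The most frequent ciphertext letter is K (appears 5 times).
K is position 10; T is position 19.
Shift = -9≡17.

17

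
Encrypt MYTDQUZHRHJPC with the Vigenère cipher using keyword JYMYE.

VWFBUDXTPLSNO

Repeat the key across the message: JYMYEJYMYEJYM
M(12)+J(9): 21 → V
Y(24)+Y(24): 48≡22 → W
T(19)+M(12): 31≡5 → F
D(3)+Y(24): 27≡1 → B
Q(16)+E(4): 20 → U
U(20)+J(9): 29≡3 → D
Z(25)+Y(24): 49≡23 → X
H(7)+M(12): 19 → T
R(17)+Y(24): 41≡15 → P
H(7)+E(4): 11 → L
J(9)+J(9): 18 → S
P(15)+Y(24): 39≡13 → N
C(2)+M(12): 14 → O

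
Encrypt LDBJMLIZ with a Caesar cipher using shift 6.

RJHPSROF

L(11): 11+6=17 → R
D(3): 3+6=9 → J
B(1): 1+6=7 → H
J(9): 9+6=15 → P
M(12): 12+6=18 → S
L(11): 11+6=17 → R
I(8): 8+6=14 → O
Z(25): 25+6=31≡5 → F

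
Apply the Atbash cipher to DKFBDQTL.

WPUYWJGO

D(3) → W(22)
K(10) → P(15)
F(5) → U(20)
B(1) → Y(24)
D(3) → W(22)
Q(16) → J(9)
T(19) → G(6)
L(11) → O(14)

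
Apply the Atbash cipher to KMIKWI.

PNRPDR

K(10) → P(15)
M(12) → N(13)
I(8) → R(17)
K(10) → P(15)
W(22) → D(3)
I(8) → R(17)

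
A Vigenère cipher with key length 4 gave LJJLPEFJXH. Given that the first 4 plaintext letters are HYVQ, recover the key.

Subtract each crib letter from the matching ciphertext letter (mod 26):
L(11)−H(7)=4 → E
J(9)−Y(24)=-15≡11 → L
J(9)−V(21)=-12≡14 → O
L(11)−Q(16)=-5≡21 → V

ELOV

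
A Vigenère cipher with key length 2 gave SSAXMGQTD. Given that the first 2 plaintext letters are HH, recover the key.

LL

Subtract each crib letter from the matching ciphertext letter (mod 26):
S(18)−H(7)=11 → L
S(18)−H(7)=11 → L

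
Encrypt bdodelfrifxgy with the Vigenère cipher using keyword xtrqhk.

Repeat the key across the message: xtrqhkxtrqhkx
b(1)+x(23): 24 → y
d(3)+t(19): 22 → w
o(14)+r(17): 31≡5 → f
d(3)+q(16): 19 → t
e(4)+h(7): 11 → l
l(11)+k(10): 21 → v
f(5)+x(23): 28≡2 → c
r(17)+t(19): 36≡10 → k
i(8)+r(17): 25 → z
f(5)+q(16): 21 → v
x(23)+h(7): 30≡4 → e
g(6)+k(10): 16 → q
y(24)+x(23): 47≡21 → v

ywftlvckzveqv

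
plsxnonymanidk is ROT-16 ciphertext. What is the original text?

zvchxyxiwkxsnu

p(15): 15−16=-1≡25 → z
l(11): 11−16=-5≡21 → v
s(18): 18−16=2 → c
x(23): 23−16=7 → h
n(13): 13−16=-3≡23 → x
o(14): 14−16=-2≡24 → y
n(13): 13−16=-3≡23 → x
y(24): 24−16=8 → i
m(12): 12−16=-4≡22 → w
a(0): 0−16=-16≡10 → k
n(13): 13−16=-3≡23 → x
i(8): 8−16=-8≡18 → s
d(3): 3−16=-13≡13 → n
k(10): 10−16=-6≡20 → u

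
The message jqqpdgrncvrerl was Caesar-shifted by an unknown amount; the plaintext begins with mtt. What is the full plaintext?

mttsgjuqfyuhuo

From the crib: j(9)−m(12)=-3≡23, so the shift is 23.
Subtract 23 from each ciphertext letter:
j(9): 9−23=-14≡12 → m
q(16): 16−23=-7≡19 → t
q(16): 16−23=-7≡19 → t
p(15): 15−23=-8≡18 → s
d(3): 3−23=-20≡6 → g
g(6): 6−23=-17≡9 → j
r(17): 17−23=-6≡20 → u
n(13): 13−23=-10≡16 → q
c(2): 2−23=-21≡5 → f
v(21): 21−23=-2≡24 → y
r(17): 17−23=-6≡20 → u
e(4): 4−23=-19≡7 → h
r(17): 17−23=-6≡20 → u
l(11): 11−23=-12≡14 → o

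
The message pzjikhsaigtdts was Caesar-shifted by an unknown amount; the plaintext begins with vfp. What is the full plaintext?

vfpoqnygomzjzy

From the crib: p(15)−v(21)=-6≡20, so the shift is 20.
Subtract 20 from each ciphertext letter:
p(15): 15−20=-5≡21 → v
z(25): 25−20=5 → f
j(9): 9−20=-11≡15 → p
i(8): 8−20=-12≡14 → o
k(10): 10−20=-10≡16 → q
h(7): 7−20=-13≡13 → n
s(18): 18−20=-2≡24 → y
a(0): 0−20=-20≡6 → g
i(8): 8−20=-12≡14 → o
g(6): 6−20=-14≡12 → m
t(19): 19−20=-1≡25 → z
d(3): 3−20=-17≡9 → j
t(19): 19−20=-1≡25 → z
s(18): 18−20=-2≡24 → y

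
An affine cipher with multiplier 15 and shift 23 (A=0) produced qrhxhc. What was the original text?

dksasj

The inverse of 15 mod 26 is 7, since 15·7=105≡1. Apply D(y)=7·(y−23) mod 26:
q(16): 7·(16−23)=-49≡3 → d
r(17): 7·(17−23)=-42≡10 → k
h(7): 7·(7−23)=-112≡18 → s
x(23): 7·(23−23)=0 → a
h(7): 7·(7−23)=-112≡18 → s
c(2): 7·(2−23)=-147≡9 → j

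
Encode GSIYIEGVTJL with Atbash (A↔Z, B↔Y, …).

THRBRVTEGQO

G(6) → T(19)
S(18) → H(7)
I(8) → R(17)
Y(24) → B(1)
I(8) → R(17)
E(4) → V(21)
G(6) → T(19)
V(21) → E(4)
T(19) → G(6)
J(9) → Q(16)
L(11) → O(14)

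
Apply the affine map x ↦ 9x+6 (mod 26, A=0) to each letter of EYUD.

QOEH

E(4): 9·4+6=42≡16 → Q
Y(24): 9·24+6=222≡14 → O
U(20): 9·20+6=186≡4 → E
D(3): 9·3+6=33≡7 → H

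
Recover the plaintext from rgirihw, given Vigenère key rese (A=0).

Repeat the key across the ciphertext: reseres
r(17)−r(17): 0 → a
g(6)−e(4): 2 → c
i(8)−s(18): -10≡16 → q
r(17)−e(4): 13 → n
i(8)−r(17): -9≡17 → r
h(7)−e(4): 3 → d
w(22)−s(18): 4 → e

acqnrde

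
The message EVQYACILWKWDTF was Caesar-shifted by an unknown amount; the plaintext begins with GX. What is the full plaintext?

GXSACEKNYMYFVH

From the crib: E(4)−G(6)=-2≡24, so the shift is 24.
Subtract 24 from each ciphertext letter:
E(4): 4−24=-20≡6 → G
V(21): 21−24=-3≡23 → X
Q(16): 16−24=-8≡18 → S
Y(24): 24−24=0 → A
A(0): 0−24=-24≡2 → C
C(2): 2−24=-22≡4 → E
I(8): 8−24=-16≡10 → K
L(11): 11−24=-13≡13 → N
W(22): 22−24=-2≡24 → Y
K(10): 10−24=-14≡12 → M
W(22): 22−24=-2≡24 → Y
D(3): 3−24=-21≡5 → F
T(19): 19−24=-5≡21 → V
F(5): 5−24=-19≡7 → H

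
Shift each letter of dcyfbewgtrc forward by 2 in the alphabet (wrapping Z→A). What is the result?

d(3): 3+2=5 → f
c(2): 2+2=4 → e
y(24): 24+2=26≡0 → a
f(5): 5+2=7 → h
b(1): 1+2=3 → d
e(4): 4+2=6 → g
w(22): 22+2=24 → y
g(6): 6+2=8 → i
t(19): 19+2=21 → v
r(17): 17+2=19 → t
c(2): 2+2=4 → e

feahdgyivte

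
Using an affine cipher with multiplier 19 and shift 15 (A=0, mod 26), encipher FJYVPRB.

GEDYOAI

F(5): 19·5+15=110≡6 → G
J(9): 19·9+15=186≡4 → E
Y(24): 19·24+15=471≡3 → D
V(21): 19·21+15=414≡24 → Y
P(15): 19·15+15=300≡14 → O
R(17): 19·17+15=338≡0 → A
B(1): 19·1+15=34≡8 → I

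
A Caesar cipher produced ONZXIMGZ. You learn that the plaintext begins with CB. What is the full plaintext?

From the crib: O(14)−C(2)=12, so the shift is 12.
Subtract 12 from each ciphertext letter:
O(14): 14−12=2 → C
N(13): 13−12=1 → B
Z(25): 25−12=13 → N
X(23): 23−12=11 → L
I(8): 8−12=-4≡22 → W
M(12): 12−12=0 → A
G(6): 6−12=-6≡20 → U
Z(25): 25−12=13 → N

CBNLWAUN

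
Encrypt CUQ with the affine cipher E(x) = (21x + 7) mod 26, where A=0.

C(2): 21·2+7=49≡23 → X
U(20): 21·20+7=427≡11 → L
Q(16): 21·16+7=343≡5 → F

XLF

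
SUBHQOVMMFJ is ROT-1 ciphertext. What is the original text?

RTAGPNULLEI

S(18): 18−1=17 → R
U(20): 20−1=19 → T
B(1): 1−1=0 → A
H(7): 7−1=6 → G
Q(16): 16−1=15 → P
O(14): 14−1=13 → N
V(21): 21−1=20 → U
M(12): 12−1=11 → L
M(12): 12−1=11 → L
F(5): 5−1=4 → E
J(9): 9−1=8 → I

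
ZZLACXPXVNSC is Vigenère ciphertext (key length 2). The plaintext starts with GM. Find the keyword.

Subtract each crib letter from the matching ciphertext letter (mod 26):
Z(25)−G(6)=19 → T
Z(25)−M(12)=13 → N

TN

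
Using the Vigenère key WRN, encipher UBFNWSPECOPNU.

Repeat the key across the message: WRNWRNWRNWRNW
U(20)+W(22): 42≡16 → Q
B(1)+R(17): 18 → S
F(5)+N(13): 18 → S
N(13)+W(22): 35≡9 → J
W(22)+R(17): 39≡13 → N
S(18)+N(13): 31≡5 → F
P(15)+W(22): 37≡11 → L
E(4)+R(17): 21 → V
C(2)+N(13): 15 → P
O(14)+W(22): 36≡10 → K
P(15)+R(17): 32≡6 → G
N(13)+N(13): 26≡0 → A
U(20)+W(22): 42≡16 → Q

QSSJNFLVPKGAQ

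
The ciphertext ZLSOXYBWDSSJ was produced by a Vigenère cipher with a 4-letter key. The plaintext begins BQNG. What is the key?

Subtract each crib letter from the matching ciphertext letter (mod 26):
Z(25)−B(1)=24 → Y
L(11)−Q(16)=-5≡21 → V
S(18)−N(13)=5 → F
O(14)−G(6)=8 → I

YVFI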